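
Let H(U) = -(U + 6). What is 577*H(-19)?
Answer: 7501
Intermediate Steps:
H(U) = -6 - U (H(U) = -(6 + U) = -6 - U)
577*H(-19) = 577*(-6 - 1*(-19)) = 577*(-6 + 19) = 577*13 = 7501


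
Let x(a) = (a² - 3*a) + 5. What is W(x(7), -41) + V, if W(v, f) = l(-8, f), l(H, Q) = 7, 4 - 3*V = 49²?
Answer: -792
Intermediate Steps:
V = -799 (V = 4/3 - ⅓*49² = 4/3 - ⅓*2401 = 4/3 - 2401/3 = -799)
x(a) = 5 + a² - 3*a
W(v, f) = 7
W(x(7), -41) + V = 7 - 799 = -792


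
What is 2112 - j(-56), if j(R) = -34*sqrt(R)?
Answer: 2112 + 68*I*sqrt(14) ≈ 2112.0 + 254.43*I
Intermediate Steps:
2112 - j(-56) = 2112 - (-34)*sqrt(-56) = 2112 - (-34)*2*I*sqrt(14) = 2112 - (-68)*I*sqrt(14) = 2112 + 68*I*sqrt(14)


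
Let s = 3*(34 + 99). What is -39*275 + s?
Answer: -10326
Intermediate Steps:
s = 399 (s = 3*133 = 399)
-39*275 + s = -39*275 + 399 = -10725 + 399 = -10326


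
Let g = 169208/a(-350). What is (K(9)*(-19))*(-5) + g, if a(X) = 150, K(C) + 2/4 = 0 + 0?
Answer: 162083/150 ≈ 1080.6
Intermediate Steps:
K(C) = -½ (K(C) = -½ + (0 + 0) = -½ + 0 = -½)
g = 84604/75 (g = 169208/150 = 169208*(1/150) = 84604/75 ≈ 1128.1)
(K(9)*(-19))*(-5) + g = -½*(-19)*(-5) + 84604/75 = (19/2)*(-5) + 84604/75 = -95/2 + 84604/75 = 162083/150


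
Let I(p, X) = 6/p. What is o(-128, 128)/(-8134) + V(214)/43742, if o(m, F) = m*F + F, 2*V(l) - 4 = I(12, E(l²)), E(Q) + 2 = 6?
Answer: 1422176507/711594856 ≈ 1.9986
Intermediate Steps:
E(Q) = 4 (E(Q) = -2 + 6 = 4)
V(l) = 9/4 (V(l) = 2 + (6/12)/2 = 2 + (6*(1/12))/2 = 2 + (½)*(½) = 2 + ¼ = 9/4)
o(m, F) = F + F*m (o(m, F) = F*m + F = F + F*m)
o(-128, 128)/(-8134) + V(214)/43742 = (128*(1 - 128))/(-8134) + (9/4)/43742 = (128*(-127))*(-1/8134) + (9/4)*(1/43742) = -16256*(-1/8134) + 9/174968 = 8128/4067 + 9/174968 = 1422176507/711594856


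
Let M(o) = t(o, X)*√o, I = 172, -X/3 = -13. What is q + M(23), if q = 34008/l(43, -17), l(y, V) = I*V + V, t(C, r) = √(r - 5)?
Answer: -34008/2941 + √782 ≈ 16.401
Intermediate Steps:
X = 39 (X = -3*(-13) = 39)
t(C, r) = √(-5 + r)
M(o) = √34*√o (M(o) = √(-5 + 39)*√o = √34*√o)
l(y, V) = 173*V (l(y, V) = 172*V + V = 173*V)
q = -34008/2941 (q = 34008/((173*(-17))) = 34008/(-2941) = 34008*(-1/2941) = -34008/2941 ≈ -11.563)
q + M(23) = -34008/2941 + √34*√23 = -34008/2941 + √782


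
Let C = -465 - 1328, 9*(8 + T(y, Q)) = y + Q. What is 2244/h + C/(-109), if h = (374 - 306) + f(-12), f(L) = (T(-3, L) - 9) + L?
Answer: 233651/3052 ≈ 76.557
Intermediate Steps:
T(y, Q) = -8 + Q/9 + y/9 (T(y, Q) = -8 + (y + Q)/9 = -8 + (Q + y)/9 = -8 + (Q/9 + y/9) = -8 + Q/9 + y/9)
f(L) = -52/3 + 10*L/9 (f(L) = ((-8 + L/9 + (⅑)*(-3)) - 9) + L = ((-8 + L/9 - ⅓) - 9) + L = ((-25/3 + L/9) - 9) + L = (-52/3 + L/9) + L = -52/3 + 10*L/9)
C = -1793
h = 112/3 (h = (374 - 306) + (-52/3 + (10/9)*(-12)) = 68 + (-52/3 - 40/3) = 68 - 92/3 = 112/3 ≈ 37.333)
2244/h + C/(-109) = 2244/(112/3) - 1793/(-109) = 2244*(3/112) - 1793*(-1/109) = 1683/28 + 1793/109 = 233651/3052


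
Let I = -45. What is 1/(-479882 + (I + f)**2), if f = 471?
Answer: -1/298406 ≈ -3.3511e-6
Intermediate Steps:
1/(-479882 + (I + f)**2) = 1/(-479882 + (-45 + 471)**2) = 1/(-479882 + 426**2) = 1/(-479882 + 181476) = 1/(-298406) = -1/298406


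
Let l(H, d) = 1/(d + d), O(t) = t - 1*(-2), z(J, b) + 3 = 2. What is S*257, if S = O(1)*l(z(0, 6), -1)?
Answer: -771/2 ≈ -385.50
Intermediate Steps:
z(J, b) = -1 (z(J, b) = -3 + 2 = -1)
O(t) = 2 + t (O(t) = t + 2 = 2 + t)
l(H, d) = 1/(2*d)
S = -3/2 (S = (2 + 1)*((½)/(-1)) = 3*((½)*(-1)) = 3*(-½) = -3/2 ≈ -1.5000)
S*257 = -3/2*257 = -771/2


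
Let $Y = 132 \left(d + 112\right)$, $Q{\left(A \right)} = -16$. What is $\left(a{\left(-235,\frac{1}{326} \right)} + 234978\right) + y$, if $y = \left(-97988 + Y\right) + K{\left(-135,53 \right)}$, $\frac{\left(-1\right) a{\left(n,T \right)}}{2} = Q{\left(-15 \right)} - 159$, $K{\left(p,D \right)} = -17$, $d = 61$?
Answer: $160159$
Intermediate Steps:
$a{\left(n,T \right)} = 350$ ($a{\left(n,T \right)} = - 2 \left(-16 - 159\right) = \left(-2\right) \left(-175\right) = 350$)
$Y = 22836$ ($Y = 132 \left(61 + 112\right) = 132 \cdot 173 = 22836$)
$y = -75169$ ($y = \left(-97988 + 22836\right) - 17 = -75152 - 17 = -75169$)
$\left(a{\left(-235,\frac{1}{326} \right)} + 234978\right) + y = \left(350 + 234978\right) - 75169 = 235328 - 75169 = 160159$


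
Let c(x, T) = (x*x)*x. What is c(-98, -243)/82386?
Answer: -470596/41193 ≈ -11.424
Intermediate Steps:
c(x, T) = x**3 (c(x, T) = x**2*x = x**3)
c(-98, -243)/82386 = (-98)**3/82386 = -941192*1/82386 = -470596/41193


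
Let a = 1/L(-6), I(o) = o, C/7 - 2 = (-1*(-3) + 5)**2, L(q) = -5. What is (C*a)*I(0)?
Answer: 0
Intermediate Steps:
C = 462 (C = 14 + 7*(-1*(-3) + 5)**2 = 14 + 7*(3 + 5)**2 = 14 + 7*8**2 = 14 + 7*64 = 14 + 448 = 462)
a = -1/5 (a = 1/(-5) = -1/5 ≈ -0.20000)
(C*a)*I(0) = (462*(-1/5))*0 = -462/5*0 = 0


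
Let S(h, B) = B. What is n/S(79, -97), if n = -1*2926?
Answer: 2926/97 ≈ 30.165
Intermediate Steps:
n = -2926
n/S(79, -97) = -2926/(-97) = -2926*(-1/97) = 2926/97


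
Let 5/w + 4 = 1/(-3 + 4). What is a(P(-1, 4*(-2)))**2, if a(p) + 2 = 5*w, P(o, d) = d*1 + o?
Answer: 961/9 ≈ 106.78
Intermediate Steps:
w = -5/3 (w = 5/(-4 + 1/(-3 + 4)) = 5/(-4 + 1/1) = 5/(-4 + 1) = 5/(-3) = 5*(-1/3) = -5/3 ≈ -1.6667)
P(o, d) = d + o
a(p) = -31/3 (a(p) = -2 + 5*(-5/3) = -2 - 25/3 = -31/3)
a(P(-1, 4*(-2)))**2 = (-31/3)**2 = 961/9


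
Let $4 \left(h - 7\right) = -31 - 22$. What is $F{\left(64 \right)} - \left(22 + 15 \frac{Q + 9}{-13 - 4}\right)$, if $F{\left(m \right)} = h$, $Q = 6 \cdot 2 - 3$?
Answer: $- \frac{841}{68} \approx -12.368$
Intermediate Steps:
$Q = 9$ ($Q = 12 - 3 = 9$)
$h = - \frac{25}{4}$ ($h = 7 + \frac{-31 - 22}{4} = 7 + \frac{1}{4} \left(-53\right) = 7 - \frac{53}{4} = - \frac{25}{4} \approx -6.25$)
$F{\left(m \right)} = - \frac{25}{4}$
$F{\left(64 \right)} - \left(22 + 15 \frac{Q + 9}{-13 - 4}\right) = - \frac{25}{4} - \left(22 + 15 \frac{9 + 9}{-13 - 4}\right) = - \frac{25}{4} - \left(22 + 15 \frac{18}{-17}\right) = - \frac{25}{4} - \left(22 + 15 \cdot 18 \left(- \frac{1}{17}\right)\right) = - \frac{25}{4} - \left(22 + 15 \left(- \frac{18}{17}\right)\right) = - \frac{25}{4} - \left(22 - \frac{270}{17}\right) = - \frac{25}{4} - \frac{104}{17} = - \frac{841}{68}$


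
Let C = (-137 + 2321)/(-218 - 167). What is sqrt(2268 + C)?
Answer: 2*sqrt(1710885)/55 ≈ 47.564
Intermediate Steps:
C = -312/55 (C = 2184/(-385) = 2184*(-1/385) = -312/55 ≈ -5.6727)
sqrt(2268 + C) = sqrt(2268 - 312/55) = sqrt(124428/55) = 2*sqrt(1710885)/55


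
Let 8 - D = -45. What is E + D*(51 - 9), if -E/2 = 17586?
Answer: -32946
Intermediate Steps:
E = -35172 (E = -2*17586 = -35172)
D = 53 (D = 8 - 1*(-45) = 8 + 45 = 53)
E + D*(51 - 9) = -35172 + 53*(51 - 9) = -35172 + 53*42 = -35172 + 2226 = -32946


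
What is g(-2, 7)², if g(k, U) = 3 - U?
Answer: 16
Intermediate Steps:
g(-2, 7)² = (3 - 1*7)² = (3 - 7)² = (-4)² = 16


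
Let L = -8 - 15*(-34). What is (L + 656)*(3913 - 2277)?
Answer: 1894488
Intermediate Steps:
L = 502 (L = -8 + 510 = 502)
(L + 656)*(3913 - 2277) = (502 + 656)*(3913 - 2277) = 1158*1636 = 1894488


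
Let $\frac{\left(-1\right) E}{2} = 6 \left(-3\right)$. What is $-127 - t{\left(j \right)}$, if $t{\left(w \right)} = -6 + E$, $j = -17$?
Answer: $-157$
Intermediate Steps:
$E = 36$ ($E = - 2 \cdot 6 \left(-3\right) = \left(-2\right) \left(-18\right) = 36$)
$t{\left(w \right)} = 30$ ($t{\left(w \right)} = -6 + 36 = 30$)
$-127 - t{\left(j \right)} = -127 - 30 = -157$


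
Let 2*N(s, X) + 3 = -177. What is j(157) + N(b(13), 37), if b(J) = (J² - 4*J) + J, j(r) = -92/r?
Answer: -14222/157 ≈ -90.586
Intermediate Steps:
b(J) = J² - 3*J
N(s, X) = -90 (N(s, X) = -3/2 + (½)*(-177) = -3/2 - 177/2 = -90)
j(157) + N(b(13), 37) = -92/157 - 90 = -14222/157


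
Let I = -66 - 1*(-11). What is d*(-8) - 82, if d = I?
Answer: 358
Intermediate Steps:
I = -55 (I = -66 + 11 = -55)
d = -55
d*(-8) - 82 = -55*(-8) - 82 = 440 - 82 = 358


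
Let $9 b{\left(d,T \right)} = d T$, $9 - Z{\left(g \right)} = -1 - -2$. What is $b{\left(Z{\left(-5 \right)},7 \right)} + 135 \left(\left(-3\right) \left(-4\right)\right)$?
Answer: $\frac{14636}{9} \approx 1626.2$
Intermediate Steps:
$Z{\left(g \right)} = 8$ ($Z{\left(g \right)} = 9 - \left(-1 - -2\right) = 9 - \left(-1 + 2\right) = 9 - 1 = 8$)
$b{\left(d,T \right)} = \frac{T d}{9}$ ($b{\left(d,T \right)} = \frac{d T}{9} = \frac{T d}{9}$)
$b{\left(Z{\left(-5 \right)},7 \right)} + 135 \left(\left(-3\right) \left(-4\right)\right) = \frac{1}{9} \cdot 7 \cdot 8 + 135 \left(\left(-3\right) \left(-4\right)\right) = \frac{56}{9} + 135 \cdot 12 = \frac{56}{9} + 1620 = \frac{14636}{9}$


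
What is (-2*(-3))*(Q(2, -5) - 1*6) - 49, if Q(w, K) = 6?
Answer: -49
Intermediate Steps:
(-2*(-3))*(Q(2, -5) - 1*6) - 49 = (-2*(-3))*(6 - 1*6) - 49 = 6*(6 - 6) - 49 = 6*0 - 49 = 0 - 49 = -49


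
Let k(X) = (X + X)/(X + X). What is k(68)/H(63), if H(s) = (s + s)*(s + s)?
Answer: 1/15876 ≈ 6.2988e-5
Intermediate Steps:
H(s) = 4*s² (H(s) = (2*s)*(2*s) = 4*s²)
k(X) = 1 (k(X) = (2*X)/((2*X)) = (2*X)*(1/(2*X)) = 1)
k(68)/H(63) = 1/(4*63²) = 1/(4*3969) = 1/15876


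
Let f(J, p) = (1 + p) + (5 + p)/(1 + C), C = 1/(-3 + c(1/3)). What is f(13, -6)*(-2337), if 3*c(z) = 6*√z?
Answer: 63099/4 + 2337*√3/4 ≈ 16787.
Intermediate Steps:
c(z) = 2*√z (c(z) = (6*√z)/3 = 2*√z)
C = 1/(-3 + 2*√3/3) (C = 1/(-3 + 2*√(1/3)) = 1/(-3 + 2*√(1*(⅓))) = 1/(-3 + 2*√(⅓)) = 1/(-3 + 2*(√3/3)) = 1/(-3 + 2*√3/3) ≈ -0.54192)
f(J, p) = 1 + p + (5 + p)/(14/23 - 2*√3/23) (f(J, p) = (1 + p) + (5 + p)/(1 + (-9/23 - 2*√3/23)) = (1 + p) + (5 + p)/(14/23 - 2*√3/23) = 1 + p + (5 + p)/(14/23 - 2*√3/23))
f(13, -6)*(-2337) = (39/4 + 5*√3/4 + (11/4)*(-6) + (¼)*(-6)*√3)*(-2337) = (39/4 + 5*√3/4 - 33/2 - 3*√3/2)*(-2337) = (-27/4 - √3/4)*(-2337) = 63099/4 + 2337*√3/4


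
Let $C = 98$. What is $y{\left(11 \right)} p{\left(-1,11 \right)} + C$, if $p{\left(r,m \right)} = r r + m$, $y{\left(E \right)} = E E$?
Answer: $1550$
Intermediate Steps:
$y{\left(E \right)} = E^{2}$
$p{\left(r,m \right)} = m + r^{2}$ ($p{\left(r,m \right)} = r^{2} + m = m + r^{2}$)
$y{\left(11 \right)} p{\left(-1,11 \right)} + C = 11^{2} \left(11 + \left(-1\right)^{2}\right) + 98 = 121 \left(11 + 1\right) + 98 = 121 \cdot 12 + 98 = 1452 + 98 = 1550$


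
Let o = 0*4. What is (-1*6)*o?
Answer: 0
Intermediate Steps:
o = 0
(-1*6)*o = -1*6*0 = -6*0 = 0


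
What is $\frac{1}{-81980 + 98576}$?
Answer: $\frac{1}{16596} \approx 6.0255 \cdot 10^{-5}$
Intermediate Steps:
$\frac{1}{-81980 + 98576} = \frac{1}{16596}$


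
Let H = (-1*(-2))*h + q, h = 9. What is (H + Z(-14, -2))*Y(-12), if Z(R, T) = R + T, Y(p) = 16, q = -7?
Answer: -80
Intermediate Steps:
H = 11 (H = -1*(-2)*9 - 7 = 2*9 - 7 = 18 - 7 = 11)
(H + Z(-14, -2))*Y(-12) = (11 + (-14 - 2))*16 = (11 - 16)*16 = -5*16 = -80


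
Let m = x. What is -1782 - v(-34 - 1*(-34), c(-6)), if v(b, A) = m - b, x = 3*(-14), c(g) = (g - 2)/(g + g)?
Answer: -1740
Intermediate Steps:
c(g) = (-2 + g)/(2*g) (c(g) = (-2 + g)/((2*g)) = (-2 + g)*(1/(2*g)) = (-2 + g)/(2*g))
x = -42
m = -42
v(b, A) = -42 - b
-1782 - v(-34 - 1*(-34), c(-6)) = -1782 - (-42 - (-34 - 1*(-34))) = -1782 - (-42 - (-34 + 34)) = -1782 - (-42 - 1*0) = -1782 - (-42 + 0) = -1782 - 1*(-42) = -1782 + 42 = -1740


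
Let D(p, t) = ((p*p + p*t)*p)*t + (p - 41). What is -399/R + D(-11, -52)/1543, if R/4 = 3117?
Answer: 1647000445/6412708 ≈ 256.83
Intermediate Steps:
D(p, t) = -41 + p + p*t*(p**2 + p*t) (D(p, t) = ((p**2 + p*t)*p)*t + (-41 + p) = (p*(p**2 + p*t))*t + (-41 + p) = p*t*(p**2 + p*t) + (-41 + p) = -41 + p + p*t*(p**2 + p*t))
R = 12468 (R = 4*3117 = 12468)
-399/R + D(-11, -52)/1543 = -399/12468 + (-41 - 11 - 52*(-11)**3 + (-11)**2*(-52)**2)/1543 = -399*1/12468 + (-41 - 11 - 52*(-1331) + 121*2704)*(1/1543) = -133/4156 + (-41 - 11 + 69212 + 327184)*(1/1543) = -133/4156 + 396344*(1/1543) = -133/4156 + 396344/1543 = 1647000445/6412708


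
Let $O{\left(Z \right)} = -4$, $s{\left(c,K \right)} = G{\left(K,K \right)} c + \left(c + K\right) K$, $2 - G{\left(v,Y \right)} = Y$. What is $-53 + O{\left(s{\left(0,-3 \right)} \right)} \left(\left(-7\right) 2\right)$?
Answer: $3$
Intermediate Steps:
$G{\left(v,Y \right)} = 2 - Y$
$s{\left(c,K \right)} = K \left(K + c\right) + c \left(2 - K\right)$ ($s{\left(c,K \right)} = \left(2 - K\right) c + \left(c + K\right) K = c \left(2 - K\right) + \left(K + c\right) K = c \left(2 - K\right) + K \left(K + c\right) = K \left(K + c\right) + c \left(2 - K\right)$)
$-53 + O{\left(s{\left(0,-3 \right)} \right)} \left(\left(-7\right) 2\right) = -53 - 4 \left(\left(-7\right) 2\right) = -53 - -56 = -53 + 56 = 3$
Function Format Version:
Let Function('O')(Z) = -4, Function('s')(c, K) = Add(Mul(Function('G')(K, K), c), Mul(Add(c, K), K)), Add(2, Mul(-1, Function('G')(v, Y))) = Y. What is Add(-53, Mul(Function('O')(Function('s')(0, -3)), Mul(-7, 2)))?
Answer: 3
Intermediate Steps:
Function('G')(v, Y) = Add(2, Mul(-1, Y))
Function('s')(c, K) = Add(Mul(K, Add(K, c)), Mul(c, Add(2, Mul(-1, K)))) (Function('s')(c, K) = Add(Mul(Add(2, Mul(-1, K)), c), Mul(Add(c, K), K)) = Add(Mul(c, Add(2, Mul(-1, K))), Mul(Add(K, c), K)) = Add(Mul(c, Add(2, Mul(-1, K))), Mul(K, Add(K, c))) = Add(Mul(K, Add(K, c)), Mul(c, Add(2, Mul(-1, K)))))
Add(-53, Mul(Function('O')(Function('s')(0, -3)), Mul(-7, 2))) = Add(-53, Mul(-4, Mul(-7, 2))) = Add(-53, Mul(-4, -14)) = Add(-53, 56) = 3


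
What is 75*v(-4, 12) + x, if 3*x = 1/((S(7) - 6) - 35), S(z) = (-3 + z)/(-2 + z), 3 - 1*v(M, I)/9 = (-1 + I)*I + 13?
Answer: -57797555/603 ≈ -95850.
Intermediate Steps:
v(M, I) = -90 - 9*I*(-1 + I) (v(M, I) = 27 - 9*((-1 + I)*I + 13) = 27 - 9*(I*(-1 + I) + 13) = 27 - 9*(13 + I*(-1 + I)) = 27 + (-117 - 9*I*(-1 + I)) = -90 - 9*I*(-1 + I))
S(z) = (-3 + z)/(-2 + z)
x = -5/603 (x = 1/(3*(((-3 + 7)/(-2 + 7) - 6) - 35)) = 1/(3*((4/5 - 6) - 35)) = 1/(3*(((⅕)*4 - 6) - 35)) = 1/(3*((⅘ - 6) - 35)) = 1/(3*(-26/5 - 35)) = 1/(3*(-201/5)) = (⅓)*(-5/201) = -5/603 ≈ -0.0082919)
75*v(-4, 12) + x = 75*(-90 - 9*12² + 9*12) - 5/603 = 75*(-90 - 9*144 + 108) - 5/603 = 75*(-90 - 1296 + 108) - 5/603 = 75*(-1278) - 5/603 = -95850 - 5/603 = -57797555/603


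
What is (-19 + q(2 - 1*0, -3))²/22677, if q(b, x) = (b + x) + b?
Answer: 108/7559 ≈ 0.014288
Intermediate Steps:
q(b, x) = x + 2*b
(-19 + q(2 - 1*0, -3))²/22677 = (-19 + (-3 + 2*(2 - 1*0)))²/22677 = (-19 + (-3 + 2*(2 + 0)))²*(1/22677) = (-19 + (-3 + 2*2))²*(1/22677) = (-19 + (-3 + 4))²*(1/22677) = (-19 + 1)²*(1/22677) = (-18)²*(1/22677) = 324*(1/22677) = 108/7559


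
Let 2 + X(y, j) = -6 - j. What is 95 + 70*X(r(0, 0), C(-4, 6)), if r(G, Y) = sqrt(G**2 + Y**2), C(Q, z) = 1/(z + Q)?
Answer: -500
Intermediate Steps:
C(Q, z) = 1/(Q + z)
X(y, j) = -8 - j (X(y, j) = -2 + (-6 - j) = -8 - j)
95 + 70*X(r(0, 0), C(-4, 6)) = 95 + 70*(-8 - 1/(-4 + 6)) = 95 + 70*(-8 - 1/2) = 95 + 70*(-17/2) = 95 - 595 = -500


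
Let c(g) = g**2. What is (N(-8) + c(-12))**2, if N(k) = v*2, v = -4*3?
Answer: 14400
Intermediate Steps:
v = -12
N(k) = -24 (N(k) = -12*2 = -24)
(N(-8) + c(-12))**2 = (-24 + (-12)**2)**2 = (-24 + 144)**2 = 120**2 = 14400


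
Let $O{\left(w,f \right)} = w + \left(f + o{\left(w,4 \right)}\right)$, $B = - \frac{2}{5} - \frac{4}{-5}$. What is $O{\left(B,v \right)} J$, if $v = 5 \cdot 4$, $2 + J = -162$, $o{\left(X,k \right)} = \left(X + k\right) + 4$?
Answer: $- \frac{23616}{5} \approx -4723.2$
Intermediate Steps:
$o{\left(X,k \right)} = 4 + X + k$
$J = -164$ ($J = -2 - 162 = -164$)
$B = \frac{2}{5}$ ($B = \left(-2\right) \frac{1}{5} - - \frac{4}{5} = - \frac{2}{5} + \frac{4}{5} = \frac{2}{5} \approx 0.4$)
$v = 20$
$O{\left(w,f \right)} = 8 + f + 2 w$ ($O{\left(w,f \right)} = w + \left(f + \left(4 + w + 4\right)\right) = w + \left(f + \left(8 + w\right)\right) = w + \left(8 + f + w\right) = 8 + f + 2 w$)
$O{\left(B,v \right)} J = \left(8 + 20 + 2 \cdot \frac{2}{5}\right) \left(-164\right) = \left(8 + 20 + \frac{4}{5}\right) \left(-164\right) = \frac{144}{5} \left(-164\right) = - \frac{23616}{5}$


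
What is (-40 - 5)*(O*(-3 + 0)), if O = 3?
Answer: 405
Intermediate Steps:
(-40 - 5)*(O*(-3 + 0)) = (-40 - 5)*(3*(-3 + 0)) = -135*(-3) = -45*(-9) = 405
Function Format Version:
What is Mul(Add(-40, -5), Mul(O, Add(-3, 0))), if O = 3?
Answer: 405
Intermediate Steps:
Mul(Add(-40, -5), Mul(O, Add(-3, 0))) = Mul(Add(-40, -5), Mul(3, Add(-3, 0))) = Mul(-45, Mul(3, -3)) = Mul(-45, -9) = 405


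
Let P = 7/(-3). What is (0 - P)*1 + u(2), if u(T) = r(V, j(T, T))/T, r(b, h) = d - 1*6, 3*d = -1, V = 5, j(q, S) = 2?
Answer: -⅚ ≈ -0.83333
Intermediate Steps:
P = -7/3 (P = 7*(-⅓) = -7/3 ≈ -2.3333)
d = -⅓ (d = (⅓)*(-1) = -⅓ ≈ -0.33333)
r(b, h) = -19/3 (r(b, h) = -⅓ - 1*6 = -⅓ - 6 = -19/3)
u(T) = -19/(3*T)
(0 - P)*1 + u(2) = (0 - 1*(-7/3))*1 - 19/3/2 = (0 + 7/3)*1 - 19/3*½ = (7/3)*1 - 19/6 = 7/3 - 19/6 = -⅚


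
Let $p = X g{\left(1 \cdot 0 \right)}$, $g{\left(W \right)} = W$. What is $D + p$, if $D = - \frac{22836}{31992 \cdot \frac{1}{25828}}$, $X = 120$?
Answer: $- \frac{24575342}{1333} \approx -18436.0$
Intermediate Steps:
$p = 0$ ($p = 120 \cdot 1 \cdot 0 = 120 \cdot 0 = 0$)
$D = - \frac{24575342}{1333}$ ($D = - \frac{22836}{31992 \cdot \frac{1}{25828}} = - \frac{22836}{\frac{7998}{6457}} = \left(-22836\right) \frac{6457}{7998} = - \frac{24575342}{1333} \approx -18436.0$)
$D + p = - \frac{24575342}{1333} + 0 = - \frac{24575342}{1333}$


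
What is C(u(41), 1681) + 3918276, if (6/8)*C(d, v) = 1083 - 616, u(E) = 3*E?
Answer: 11756696/3 ≈ 3.9189e+6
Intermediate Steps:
C(d, v) = 1868/3 (C(d, v) = 4*(1083 - 616)/3 = (4/3)*467 = 1868/3)
C(u(41), 1681) + 3918276 = 1868/3 + 3918276 = 11756696/3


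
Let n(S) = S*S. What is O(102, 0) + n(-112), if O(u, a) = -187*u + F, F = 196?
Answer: -6334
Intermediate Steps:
n(S) = S²
O(u, a) = 196 - 187*u (O(u, a) = -187*u + 196 = 196 - 187*u)
O(102, 0) + n(-112) = (196 - 187*102) + (-112)² = (196 - 19074) + 12544 = -18878 + 12544 = -6334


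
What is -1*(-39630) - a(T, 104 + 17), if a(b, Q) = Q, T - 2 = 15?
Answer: 39509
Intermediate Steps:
T = 17 (T = 2 + 15 = 17)
-1*(-39630) - a(T, 104 + 17) = -1*(-39630) - (104 + 17) = 39630 - 1*121 = 39630 - 121 = 39509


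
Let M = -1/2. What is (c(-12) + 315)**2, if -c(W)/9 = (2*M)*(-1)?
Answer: 93636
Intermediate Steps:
M = -1/2 (M = -1*1/2 = -1/2 ≈ -0.50000)
c(W) = -9 (c(W) = -9*2*(-1/2)*(-1) = -(-9)*(-1) = -9*1 = -9)
(c(-12) + 315)**2 = (-9 + 315)**2 = 306**2 = 93636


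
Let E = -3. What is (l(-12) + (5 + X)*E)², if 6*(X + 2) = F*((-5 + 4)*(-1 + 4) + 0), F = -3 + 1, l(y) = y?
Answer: 576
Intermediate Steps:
F = -2
X = -1 (X = -2 + (-2*((-5 + 4)*(-1 + 4) + 0))/6 = -2 + (-2*(-1*3 + 0))/6 = -2 + (-2*(-3 + 0))/6 = -2 + (-2*(-3))/6 = -2 + (⅙)*6 = -2 + 1 = -1)
(l(-12) + (5 + X)*E)² = (-12 + (5 - 1)*(-3))² = (-12 + 4*(-3))² = (-12 - 12)² = (-24)² = 576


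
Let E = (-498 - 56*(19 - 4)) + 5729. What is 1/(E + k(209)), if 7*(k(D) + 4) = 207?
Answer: 7/30916 ≈ 0.00022642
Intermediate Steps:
k(D) = 179/7 (k(D) = -4 + (1/7)*207 = -4 + 207/7 = 179/7)
E = 4391 (E = (-498 - 56*15) + 5729 = (-498 - 840) + 5729 = -1338 + 5729 = 4391)
1/(E + k(209)) = 1/(4391 + 179/7) = 1/(30916/7) = 7/30916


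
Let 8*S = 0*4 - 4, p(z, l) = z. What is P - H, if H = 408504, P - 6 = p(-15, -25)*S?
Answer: -816981/2 ≈ -4.0849e+5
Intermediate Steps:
S = -½ (S = (0*4 - 4)/8 = (0 - 4)/8 = (⅛)*(-4) = -½ ≈ -0.50000)
P = 27/2 (P = 6 - 15*(-½) = 6 + 15/2 = 27/2 ≈ 13.500)
P - H = 27/2 - 1*408504 = 27/2 - 408504 = -816981/2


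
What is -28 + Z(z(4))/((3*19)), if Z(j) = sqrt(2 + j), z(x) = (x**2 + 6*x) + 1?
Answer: -28 + sqrt(43)/57 ≈ -27.885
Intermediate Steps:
z(x) = 1 + x**2 + 6*x
-28 + Z(z(4))/((3*19)) = -28 + sqrt(2 + (1 + 4**2 + 6*4))/((3*19)) = -28 + sqrt(2 + (1 + 16 + 24))/57 = -28 + sqrt(2 + 41)/57 = -28 + sqrt(43)/57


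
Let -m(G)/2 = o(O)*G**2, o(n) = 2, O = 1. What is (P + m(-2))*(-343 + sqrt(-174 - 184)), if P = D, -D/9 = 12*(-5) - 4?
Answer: -192080 + 560*I*sqrt(358) ≈ -1.9208e+5 + 10596.0*I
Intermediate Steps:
m(G) = -4*G**2
D = 576 (D = -9*(12*(-5) - 4) = -9*(-60 - 4) = -9*(-64) = 576)
P = 576
(P + m(-2))*(-343 + sqrt(-174 - 184)) = (576 - 4*(-2)**2)*(-343 + sqrt(-174 - 184)) = (576 - 4*4)*(-343 + sqrt(-358)) = (576 - 16)*(-343 + I*sqrt(358)) = 560*(-343 + I*sqrt(358)) = -192080 + 560*I*sqrt(358)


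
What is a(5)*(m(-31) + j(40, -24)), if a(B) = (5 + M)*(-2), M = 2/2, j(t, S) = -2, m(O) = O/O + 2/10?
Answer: 48/5 ≈ 9.6000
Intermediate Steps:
m(O) = 6/5 (m(O) = 1 + 2*(⅒) = 1 + ⅕ = 6/5)
M = 1 (M = 2*(½) = 1)
a(B) = -12 (a(B) = (5 + 1)*(-2) = 6*(-2) = -12)
a(5)*(m(-31) + j(40, -24)) = -12*(6/5 - 2) = -12*(-⅘) = 48/5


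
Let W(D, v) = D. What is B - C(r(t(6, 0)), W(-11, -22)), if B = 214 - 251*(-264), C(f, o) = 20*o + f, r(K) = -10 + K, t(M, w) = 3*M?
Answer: 66690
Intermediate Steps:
C(f, o) = f + 20*o
B = 66478 (B = 214 + 66264 = 66478)
B - C(r(t(6, 0)), W(-11, -22)) = 66478 - ((-10 + 3*6) + 20*(-11)) = 66478 - ((-10 + 18) - 220) = 66478 - (8 - 220) = 66478 - 1*(-212) = 66478 + 212 = 66690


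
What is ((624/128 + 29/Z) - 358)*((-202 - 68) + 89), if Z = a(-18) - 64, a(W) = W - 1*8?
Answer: 23030621/360 ≈ 63974.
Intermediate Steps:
a(W) = -8 + W (a(W) = W - 8 = -8 + W)
Z = -90 (Z = (-8 - 18) - 64 = -26 - 64 = -90)
((624/128 + 29/Z) - 358)*((-202 - 68) + 89) = ((624/128 + 29/(-90)) - 358)*((-202 - 68) + 89) = ((624*(1/128) + 29*(-1/90)) - 358)*(-270 + 89) = ((39/8 - 29/90) - 358)*(-181) = (1639/360 - 358)*(-181) = -127241/360*(-181) = 23030621/360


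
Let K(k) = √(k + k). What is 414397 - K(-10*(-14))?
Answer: 414397 - 2*√70 ≈ 4.1438e+5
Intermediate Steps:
K(k) = √2*√k (K(k) = √(2*k) = √2*√k)
414397 - K(-10*(-14)) = 414397 - √2*√(-10*(-14)) = 414397 - √2*√140 = 414397 - √2*2*√35 = 414397 - 2*√70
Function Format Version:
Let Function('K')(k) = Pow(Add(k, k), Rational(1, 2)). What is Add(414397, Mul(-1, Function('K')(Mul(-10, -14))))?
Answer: Add(414397, Mul(-2, Pow(70, Rational(1, 2)))) ≈ 4.1438e+5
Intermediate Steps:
Function('K')(k) = Mul(Pow(2, Rational(1, 2)), Pow(k, Rational(1, 2))) (Function('K')(k) = Pow(Mul(2, k), Rational(1, 2)) = Mul(Pow(2, Rational(1, 2)), Pow(k, Rational(1, 2))))
Add(414397, Mul(-1, Function('K')(Mul(-10, -14)))) = Add(414397, Mul(-1, Mul(Pow(2, Rational(1, 2)), Pow(Mul(-10, -14), Rational(1, 2))))) = Add(414397, Mul(-1, Mul(Pow(2, Rational(1, 2)), Pow(140, Rational(1, 2))))) = Add(414397, Mul(-1, Mul(Pow(2, Rational(1, 2)), Mul(2, Pow(35, Rational(1, 2)))))) = Add(414397, Mul(-1, Mul(2, Pow(70, Rational(1, 2))))) = Add(414397, Mul(-2, Pow(70, Rational(1, 2))))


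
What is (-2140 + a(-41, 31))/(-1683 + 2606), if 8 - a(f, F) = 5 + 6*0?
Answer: -2137/923 ≈ -2.3153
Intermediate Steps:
a(f, F) = 3 (a(f, F) = 8 - (5 + 6*0) = 8 - (5 + 0) = 8 - 1*5 = 8 - 5 = 3)
(-2140 + a(-41, 31))/(-1683 + 2606) = (-2140 + 3)/(-1683 + 2606) = -2137/923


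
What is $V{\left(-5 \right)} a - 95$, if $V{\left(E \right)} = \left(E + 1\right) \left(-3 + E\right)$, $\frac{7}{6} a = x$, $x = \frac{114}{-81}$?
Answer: $- \frac{8417}{63} \approx -133.6$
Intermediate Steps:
$x = - \frac{38}{27}$ ($x = 114 \left(- \frac{1}{81}\right) = - \frac{38}{27} \approx -1.4074$)
$a = - \frac{76}{63}$ ($a = \frac{6}{7} \left(- \frac{38}{27}\right) = - \frac{76}{63} \approx -1.2063$)
$V{\left(E \right)} = \left(1 + E\right) \left(-3 + E\right)$
$V{\left(-5 \right)} a - 95 = \left(-3 + \left(-5\right)^{2} - -10\right) \left(- \frac{76}{63}\right) - 95 = \left(-3 + 25 + 10\right) \left(- \frac{76}{63}\right) - 95 = 32 \left(- \frac{76}{63}\right) - 95 = - \frac{2432}{63} - 95 = - \frac{8417}{63}$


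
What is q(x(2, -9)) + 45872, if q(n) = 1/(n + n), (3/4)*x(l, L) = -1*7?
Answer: 2568829/56 ≈ 45872.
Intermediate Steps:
x(l, L) = -28/3 (x(l, L) = 4*(-1*7)/3 = (4/3)*(-7) = -28/3)
q(n) = 1/(2*n)
q(x(2, -9)) + 45872 = 1/(2*(-28/3)) + 45872 = (1/2)*(-3/28) + 45872 = -3/56 + 45872 = 2568829/56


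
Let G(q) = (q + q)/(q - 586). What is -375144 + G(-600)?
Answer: -222459792/593 ≈ -3.7514e+5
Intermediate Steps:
G(q) = 2*q/(-586 + q) (G(q) = (2*q)/(-586 + q) = 2*q/(-586 + q))
-375144 + G(-600) = -375144 + 2*(-600)/(-586 - 600) = -375144 + 2*(-600)/(-1186) = -375144 + 2*(-600)*(-1/1186) = -375144 + 600/593 = -222459792/593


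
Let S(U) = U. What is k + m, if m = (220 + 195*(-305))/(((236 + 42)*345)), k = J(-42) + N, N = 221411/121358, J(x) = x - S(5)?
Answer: -26650474547/581972289 ≈ -45.793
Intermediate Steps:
J(x) = -5 + x (J(x) = x - 1*5 = x - 5 = -5 + x)
N = 221411/121358 (N = 221411*(1/121358) = 221411/121358 ≈ 1.8244)
k = -5482415/121358 (k = (-5 - 42) + 221411/121358 = -47 + 221411/121358 = -5482415/121358 ≈ -45.176)
m = -11851/19182 (m = (220 - 59475)/((278*345)) = -59255/95910 = -59255*1/95910 = -11851/19182 ≈ -0.61782)
k + m = -5482415/121358 - 11851/19182 = -26650474547/581972289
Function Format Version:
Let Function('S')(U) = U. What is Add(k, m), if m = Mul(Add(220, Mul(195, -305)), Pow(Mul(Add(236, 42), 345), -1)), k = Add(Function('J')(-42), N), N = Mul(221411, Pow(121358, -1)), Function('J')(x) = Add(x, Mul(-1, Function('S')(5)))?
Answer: Rational(-26650474547, 581972289) ≈ -45.793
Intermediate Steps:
Function('J')(x) = Add(-5, x) (Function('J')(x) = Add(x, Mul(-1, 5)) = Add(x, -5) = Add(-5, x))
N = Rational(221411, 121358) (N = Mul(221411, Rational(1, 121358)) = Rational(221411, 121358) ≈ 1.8244)
k = Rational(-5482415, 121358) (k = Add(Add(-5, -42), Rational(221411, 121358)) = Add(-47, Rational(221411, 121358)) = Rational(-5482415, 121358) ≈ -45.176)
m = Rational(-11851, 19182) (m = Mul(Add(220, -59475), Pow(Mul(278, 345), -1)) = Mul(-59255, Pow(95910, -1)) = Mul(-59255, Rational(1, 95910)) = Rational(-11851, 19182) ≈ -0.61782)
Add(k, m) = Add(Rational(-5482415, 121358), Rational(-11851, 19182)) = Rational(-26650474547, 581972289)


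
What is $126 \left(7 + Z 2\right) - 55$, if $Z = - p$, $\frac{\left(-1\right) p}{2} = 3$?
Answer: $2339$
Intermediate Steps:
$p = -6$ ($p = \left(-2\right) 3 = -6$)
$Z = 6$ ($Z = \left(-1\right) \left(-6\right) = 6$)
$126 \left(7 + Z 2\right) - 55 = 126 \left(7 + 6 \cdot 2\right) - 55 = 126 \left(7 + 12\right) - 55 = 126 \cdot 19 - 55 = 2394 - 55 = 2339$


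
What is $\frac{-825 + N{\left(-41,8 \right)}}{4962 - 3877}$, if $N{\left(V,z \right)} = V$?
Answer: $- \frac{866}{1085} \approx -0.79816$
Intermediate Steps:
$\frac{-825 + N{\left(-41,8 \right)}}{4962 - 3877} = \frac{-825 - 41}{4962 - 3877} = - \frac{866}{1085}$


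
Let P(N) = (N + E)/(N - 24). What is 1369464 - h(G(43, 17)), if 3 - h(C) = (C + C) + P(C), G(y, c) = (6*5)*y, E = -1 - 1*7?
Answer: 868502594/633 ≈ 1.3720e+6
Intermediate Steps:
E = -8 (E = -1 - 7 = -8)
G(y, c) = 30*y
P(N) = (-8 + N)/(-24 + N) (P(N) = (N - 8)/(N - 24) = (-8 + N)/(-24 + N))
h(C) = 3 - 2*C - (-8 + C)/(-24 + C) (h(C) = 3 - ((C + C) + (-8 + C)/(-24 + C)) = 3 - (2*C + (-8 + C)/(-24 + C)) = 3 + (-2*C - (-8 + C)/(-24 + C)) = 3 - 2*C - (-8 + C)/(-24 + C))
1369464 - h(G(43, 17)) = 1369464 - 2*(-32 - (30*43)² + 25*(30*43))/(-24 + 30*43) = 1369464 - 2*(-32 - 1*1290² + 25*1290)/(-24 + 1290) = 1369464 - 2*(-32 - 1*1664100 + 32250)/1266 = 1369464 - 2*(-32 - 1664100 + 32250)/1266 = 1369464 - 2*(-1631882)/1266 = 1369464 - 1*(-1631882/633) = 1369464 + 1631882/633 = 868502594/633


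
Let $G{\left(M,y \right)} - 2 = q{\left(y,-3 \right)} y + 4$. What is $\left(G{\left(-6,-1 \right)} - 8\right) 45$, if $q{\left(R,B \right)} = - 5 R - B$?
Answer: $-450$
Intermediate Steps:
$q{\left(R,B \right)} = - B - 5 R$
$G{\left(M,y \right)} = 6 + y \left(3 - 5 y\right)$ ($G{\left(M,y \right)} = 2 + \left(\left(\left(-1\right) \left(-3\right) - 5 y\right) y + 4\right) = 2 + \left(\left(3 - 5 y\right) y + 4\right) = 2 + \left(y \left(3 - 5 y\right) + 4\right) = 2 + \left(4 + y \left(3 - 5 y\right)\right) = 6 + y \left(3 - 5 y\right)$)
$\left(G{\left(-6,-1 \right)} - 8\right) 45 = \left(\left(6 - - (-3 + 5 \left(-1\right))\right) - 8\right) 45 = \left(\left(6 - - (-3 - 5)\right) - 8\right) 45 = \left(\left(6 - \left(-1\right) \left(-8\right)\right) - 8\right) 45 = \left(\left(6 - 8\right) - 8\right) 45 = \left(-2 - 8\right) 45 = \left(-10\right) 45 = -450$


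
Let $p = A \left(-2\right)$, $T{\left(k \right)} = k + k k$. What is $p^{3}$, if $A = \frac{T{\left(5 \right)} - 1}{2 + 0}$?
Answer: $-24389$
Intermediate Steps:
$T{\left(k \right)} = k + k^{2}$
$A = \frac{29}{2}$ ($A = \frac{5 \left(1 + 5\right) - 1}{2 + 0} = \frac{5 \cdot 6 - 1}{2} = \left(30 - 1\right) \frac{1}{2} = 29 \cdot \frac{1}{2} = \frac{29}{2} \approx 14.5$)
$p = -29$ ($p = \frac{29}{2} \left(-2\right) = -29$)
$p^{3} = \left(-29\right)^{3} = -24389$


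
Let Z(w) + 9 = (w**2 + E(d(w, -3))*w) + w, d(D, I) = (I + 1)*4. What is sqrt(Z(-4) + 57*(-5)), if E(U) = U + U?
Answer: I*sqrt(218) ≈ 14.765*I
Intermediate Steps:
d(D, I) = 4 + 4*I (d(D, I) = (1 + I)*4 = 4 + 4*I)
E(U) = 2*U
Z(w) = -9 + w**2 - 15*w (Z(w) = -9 + ((w**2 + (2*(4 + 4*(-3)))*w) + w) = -9 + ((w**2 + (2*(4 - 12))*w) + w) = -9 + ((w**2 + (2*(-8))*w) + w) = -9 + ((w**2 - 16*w) + w) = -9 + (w**2 - 15*w) = -9 + w**2 - 15*w)
sqrt(Z(-4) + 57*(-5)) = sqrt((-9 + (-4)**2 - 15*(-4)) + 57*(-5)) = sqrt((-9 + 16 + 60) - 285) = sqrt(67 - 285) = sqrt(-218) = I*sqrt(218)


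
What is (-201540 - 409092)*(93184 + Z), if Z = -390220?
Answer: 181379686752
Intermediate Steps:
(-201540 - 409092)*(93184 + Z) = (-201540 - 409092)*(93184 - 390220) = -610632*(-297036) = 181379686752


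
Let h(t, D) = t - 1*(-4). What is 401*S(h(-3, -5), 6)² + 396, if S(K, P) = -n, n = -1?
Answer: 797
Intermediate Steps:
h(t, D) = 4 + t (h(t, D) = t + 4 = 4 + t)
S(K, P) = 1 (S(K, P) = -1*(-1) = 1)
401*S(h(-3, -5), 6)² + 396 = 401*1² + 396 = 401*1 + 396 = 401 + 396 = 797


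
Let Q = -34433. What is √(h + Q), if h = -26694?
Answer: I*√61127 ≈ 247.24*I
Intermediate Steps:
√(h + Q) = √(-26694 - 34433) = √(-61127) = I*√61127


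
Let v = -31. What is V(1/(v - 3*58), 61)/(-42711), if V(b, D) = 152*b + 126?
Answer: -25678/8755755 ≈ -0.0029327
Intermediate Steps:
V(b, D) = 126 + 152*b
V(1/(v - 3*58), 61)/(-42711) = (126 + 152/(-31 - 3*58))/(-42711) = (126 + 152/(-31 - 174))*(-1/42711) = (126 + 152/(-205))*(-1/42711) = (126 + 152*(-1/205))*(-1/42711) = (126 - 152/205)*(-1/42711) = (25678/205)*(-1/42711) = -25678/8755755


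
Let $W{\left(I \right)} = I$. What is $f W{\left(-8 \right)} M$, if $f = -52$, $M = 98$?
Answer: $40768$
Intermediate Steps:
$f W{\left(-8 \right)} M = \left(-52\right) \left(-8\right) 98 = 416 \cdot 98 = 40768$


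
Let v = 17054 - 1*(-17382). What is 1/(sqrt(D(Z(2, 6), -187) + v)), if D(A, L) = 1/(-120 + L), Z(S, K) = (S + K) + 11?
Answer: sqrt(3245558257)/10571851 ≈ 0.0053888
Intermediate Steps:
Z(S, K) = 11 + K + S (Z(S, K) = (K + S) + 11 = 11 + K + S)
v = 34436 (v = 17054 + 17382 = 34436)
1/(sqrt(D(Z(2, 6), -187) + v)) = 1/(sqrt(1/(-120 - 187) + 34436)) = 1/(sqrt(1/(-307) + 34436)) = 1/(sqrt(-1/307 + 34436)) = 1/(sqrt(10571851/307)) = 1/(sqrt(3245558257)/307) = sqrt(3245558257)/10571851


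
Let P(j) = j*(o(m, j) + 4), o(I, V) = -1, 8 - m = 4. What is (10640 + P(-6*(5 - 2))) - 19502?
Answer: -8916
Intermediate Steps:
m = 4 (m = 8 - 1*4 = 8 - 4 = 4)
P(j) = 3*j (P(j) = j*(-1 + 4) = j*3 = 3*j)
(10640 + P(-6*(5 - 2))) - 19502 = (10640 + 3*(-6*(5 - 2))) - 19502 = (10640 + 3*(-6*3)) - 19502 = (10640 + 3*(-18)) - 19502 = (10640 - 54) - 19502 = 10586 - 19502 = -8916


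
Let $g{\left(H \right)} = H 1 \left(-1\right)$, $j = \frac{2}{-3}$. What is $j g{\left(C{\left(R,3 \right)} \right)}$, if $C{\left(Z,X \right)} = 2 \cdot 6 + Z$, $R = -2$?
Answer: $\frac{20}{3} \approx 6.6667$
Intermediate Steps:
$j = - \frac{2}{3}$ ($j = 2 \left(- \frac{1}{3}\right) = - \frac{2}{3} \approx -0.66667$)
$C{\left(Z,X \right)} = 12 + Z$
$g{\left(H \right)} = - H$ ($g{\left(H \right)} = H \left(-1\right) = - H$)
$j g{\left(C{\left(R,3 \right)} \right)} = - \frac{2 \left(- (12 - 2)\right)}{3} = - \frac{2 \left(\left(-1\right) 10\right)}{3} = \left(- \frac{2}{3}\right) \left(-10\right) = \frac{20}{3}$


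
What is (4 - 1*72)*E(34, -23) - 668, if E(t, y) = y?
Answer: 896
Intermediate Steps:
(4 - 1*72)*E(34, -23) - 668 = (4 - 1*72)*(-23) - 668 = (4 - 72)*(-23) - 668 = -68*(-23) - 668 = 1564 - 668 = 896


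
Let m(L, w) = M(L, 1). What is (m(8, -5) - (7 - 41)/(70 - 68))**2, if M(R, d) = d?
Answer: 324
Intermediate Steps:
m(L, w) = 1
(m(8, -5) - (7 - 41)/(70 - 68))**2 = (1 - (7 - 41)/(70 - 68))**2 = (1 - (-34)/2)**2 = (1 - 1*(-17))**2 = (1 + 17)**2 = 18**2 = 324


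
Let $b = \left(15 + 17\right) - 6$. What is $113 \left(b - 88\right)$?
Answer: $-7006$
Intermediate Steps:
$b = 26$ ($b = 32 - 6 = 26$)
$113 \left(b - 88\right) = 113 \left(26 - 88\right) = 113 \left(-62\right) = -7006$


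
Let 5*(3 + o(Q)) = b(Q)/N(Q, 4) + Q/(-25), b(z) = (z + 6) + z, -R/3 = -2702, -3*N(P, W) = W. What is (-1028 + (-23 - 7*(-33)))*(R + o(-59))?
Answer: -166465576/25 ≈ -6.6586e+6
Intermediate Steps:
N(P, W) = -W/3
R = 8106 (R = -3*(-2702) = 8106)
b(z) = 6 + 2*z (b(z) = (6 + z) + z = 6 + 2*z)
o(Q) = -39/10 - 77*Q/250 (o(Q) = -3 + ((6 + 2*Q)/((-⅓*4)) + Q/(-25))/5 = -3 + ((6 + 2*Q)/(-4/3) + Q*(-1/25))/5 = -3 + ((6 + 2*Q)*(-¾) - Q/25)/5 = -3 + ((-9/2 - 3*Q/2) - Q/25)/5 = -3 + (-9/2 - 77*Q/50)/5 = -3 + (-9/10 - 77*Q/250) = -39/10 - 77*Q/250)
(-1028 + (-23 - 7*(-33)))*(R + o(-59)) = (-1028 + (-23 - 7*(-33)))*(8106 + (-39/10 - 77/250*(-59))) = (-1028 + (-23 + 231))*(8106 + (-39/10 + 4543/250)) = (-1028 + 208)*(8106 + 1784/125) = -820*1015034/125 = -166465576/25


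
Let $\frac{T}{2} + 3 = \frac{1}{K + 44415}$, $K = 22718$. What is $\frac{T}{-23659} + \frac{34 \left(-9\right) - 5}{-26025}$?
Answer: $\frac{504443956117}{41335498313175} \approx 0.012204$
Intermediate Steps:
$T = - \frac{402796}{67133}$ ($T = -6 + \frac{2}{22718 + 44415} = -6 + \frac{2}{67133} = - \frac{402796}{67133} \approx -6.0$)
$\frac{T}{-23659} + \frac{34 \left(-9\right) - 5}{-26025} = - \frac{402796}{67133 \left(-23659\right)} + \frac{34 \left(-9\right) - 5}{-26025} = \left(- \frac{402796}{67133}\right) \left(- \frac{1}{23659}\right) + \left(-306 - 5\right) \left(- \frac{1}{26025}\right) = \frac{402796}{1588299647} - - \frac{311}{26025} = \frac{402796}{1588299647} + \frac{311}{26025} = \frac{504443956117}{41335498313175}$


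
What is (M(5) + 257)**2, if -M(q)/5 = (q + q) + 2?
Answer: 38809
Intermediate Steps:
M(q) = -10 - 10*q (M(q) = -5*((q + q) + 2) = -5*(2*q + 2) = -5*(2 + 2*q) = -10 - 10*q)
(M(5) + 257)**2 = ((-10 - 10*5) + 257)**2 = ((-10 - 50) + 257)**2 = (-60 + 257)**2 = 197**2 = 38809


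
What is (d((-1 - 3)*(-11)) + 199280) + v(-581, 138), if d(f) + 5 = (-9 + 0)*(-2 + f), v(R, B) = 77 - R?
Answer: 199555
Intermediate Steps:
d(f) = 13 - 9*f (d(f) = -5 + (-9 + 0)*(-2 + f) = -5 - 9*(-2 + f) = -5 + (18 - 9*f) = 13 - 9*f)
(d((-1 - 3)*(-11)) + 199280) + v(-581, 138) = ((13 - 9*(-1 - 3)*(-11)) + 199280) + (77 - 1*(-581)) = ((13 - (-36)*(-11)) + 199280) + (77 + 581) = ((13 - 9*44) + 199280) + 658 = ((13 - 396) + 199280) + 658 = (-383 + 199280) + 658 = 198897 + 658 = 199555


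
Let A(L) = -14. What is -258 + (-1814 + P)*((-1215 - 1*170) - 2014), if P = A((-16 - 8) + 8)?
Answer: 6213114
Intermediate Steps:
P = -14
-258 + (-1814 + P)*((-1215 - 1*170) - 2014) = -258 + (-1814 - 14)*((-1215 - 1*170) - 2014) = -258 - 1828*((-1215 - 170) - 2014) = -258 - 1828*(-1385 - 2014) = -258 - 1828*(-3399) = -258 + 6213372 = 6213114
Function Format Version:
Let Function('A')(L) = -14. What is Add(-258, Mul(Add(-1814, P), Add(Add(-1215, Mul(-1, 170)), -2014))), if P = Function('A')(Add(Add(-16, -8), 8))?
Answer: 6213114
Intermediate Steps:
P = -14
Add(-258, Mul(Add(-1814, P), Add(Add(-1215, Mul(-1, 170)), -2014))) = Add(-258, Mul(Add(-1814, -14), Add(Add(-1215, Mul(-1, 170)), -2014))) = Add(-258, Mul(-1828, Add(Add(-1215, -170), -2014))) = Add(-258, Mul(-1828, Add(-1385, -2014))) = Add(-258, Mul(-1828, -3399)) = Add(-258, 6213372) = 6213114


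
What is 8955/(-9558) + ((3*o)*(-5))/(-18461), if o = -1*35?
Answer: -18926245/19605582 ≈ -0.96535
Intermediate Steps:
o = -35
8955/(-9558) + ((3*o)*(-5))/(-18461) = 8955/(-9558) + ((3*(-35))*(-5))/(-18461) = 8955*(-1/9558) - 105*(-5)*(-1/18461) = -995/1062 + 525*(-1/18461) = -995/1062 - 525/18461 = -18926245/19605582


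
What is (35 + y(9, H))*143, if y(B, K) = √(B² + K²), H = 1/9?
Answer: 5005 + 143*√6562/9 ≈ 6292.1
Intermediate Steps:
H = ⅑ ≈ 0.11111
(35 + y(9, H))*143 = (35 + √(9² + (⅑)²))*143 = (35 + √(81 + 1/81))*143 = (35 + √(6562/81))*143 = (35 + √6562/9)*143 = 5005 + 143*√6562/9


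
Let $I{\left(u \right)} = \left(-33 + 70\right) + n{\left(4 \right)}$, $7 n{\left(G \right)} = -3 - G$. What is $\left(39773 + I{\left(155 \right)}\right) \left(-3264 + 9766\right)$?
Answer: $258838118$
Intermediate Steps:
$n{\left(G \right)} = - \frac{3}{7} - \frac{G}{7}$ ($n{\left(G \right)} = \frac{-3 - G}{7} = - \frac{3}{7} - \frac{G}{7}$)
$I{\left(u \right)} = 36$ ($I{\left(u \right)} = \left(-33 + 70\right) - 1 = 37 - 1 = 36$)
$\left(39773 + I{\left(155 \right)}\right) \left(-3264 + 9766\right) = \left(39773 + 36\right) \left(-3264 + 9766\right) = 39809 \cdot 6502 = 258838118$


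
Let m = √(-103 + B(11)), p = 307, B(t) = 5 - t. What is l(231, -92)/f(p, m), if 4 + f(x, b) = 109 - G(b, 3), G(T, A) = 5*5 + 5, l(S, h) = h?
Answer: -92/75 ≈ -1.2267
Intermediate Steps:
G(T, A) = 30 (G(T, A) = 25 + 5 = 30)
m = I*√109 (m = √(-103 + (5 - 1*11)) = √(-103 + (5 - 11)) = √(-103 - 6) = √(-109) = I*√109 ≈ 10.44*I)
f(x, b) = 75 (f(x, b) = -4 + (109 - 1*30) = -4 + (109 - 30) = -4 + 79 = 75)
l(231, -92)/f(p, m) = -92/75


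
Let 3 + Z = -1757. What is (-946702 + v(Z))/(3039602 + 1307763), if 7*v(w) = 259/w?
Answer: -1666195557/7651362400 ≈ -0.21776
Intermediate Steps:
Z = -1760 (Z = -3 - 1757 = -1760)
v(w) = 37/w (v(w) = (259/w)/7 = 37/w)
(-946702 + v(Z))/(3039602 + 1307763) = (-946702 + 37/(-1760))/(3039602 + 1307763) = (-946702 + 37*(-1/1760))/4347365 = (-946702 - 37/1760)*(1/4347365) = -1666195557/1760*1/4347365 = -1666195557/7651362400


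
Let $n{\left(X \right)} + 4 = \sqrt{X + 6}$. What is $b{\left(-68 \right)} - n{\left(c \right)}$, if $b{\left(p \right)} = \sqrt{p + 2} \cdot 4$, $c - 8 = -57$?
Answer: $4 - i \sqrt{43} + 4 i \sqrt{66} \approx 4.0 + 25.939 i$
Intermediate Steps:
$c = -49$ ($c = 8 - 57 = -49$)
$b{\left(p \right)} = 4 \sqrt{2 + p}$ ($b{\left(p \right)} = \sqrt{2 + p} 4 = 4 \sqrt{2 + p}$)
$n{\left(X \right)} = -4 + \sqrt{6 + X}$ ($n{\left(X \right)} = -4 + \sqrt{X + 6} = -4 + \sqrt{6 + X}$)
$b{\left(-68 \right)} - n{\left(c \right)} = 4 \sqrt{2 - 68} - \left(-4 + \sqrt{6 - 49}\right) = 4 \sqrt{-66} - \left(-4 + \sqrt{-43}\right) = 4 i \sqrt{66} - \left(-4 + i \sqrt{43}\right) = 4 i \sqrt{66} + \left(4 - i \sqrt{43}\right) = 4 - i \sqrt{43} + 4 i \sqrt{66}$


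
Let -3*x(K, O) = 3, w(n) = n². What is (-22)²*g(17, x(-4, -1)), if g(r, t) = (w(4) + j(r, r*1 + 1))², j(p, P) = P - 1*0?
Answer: 559504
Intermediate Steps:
j(p, P) = P (j(p, P) = P + 0 = P)
x(K, O) = -1 (x(K, O) = -⅓*3 = -1)
g(r, t) = (17 + r)² (g(r, t) = (4² + (r*1 + 1))² = (16 + (r + 1))² = (16 + (1 + r))² = (17 + r)²)
(-22)²*g(17, x(-4, -1)) = (-22)²*(17 + 17)² = 484*34² = 484*1156 = 559504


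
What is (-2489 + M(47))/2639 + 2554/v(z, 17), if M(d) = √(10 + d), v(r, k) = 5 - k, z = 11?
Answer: -3384937/15834 + √57/2639 ≈ -213.77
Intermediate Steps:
(-2489 + M(47))/2639 + 2554/v(z, 17) = (-2489 + √(10 + 47))/2639 + 2554/(5 - 1*17) = (-2489 + √57)*(1/2639) + 2554/(5 - 17) = (-2489/2639 + √57/2639) + 2554/(-12) = (-2489/2639 + √57/2639) + 2554*(-1/12) = (-2489/2639 + √57/2639) - 1277/6 = -3384937/15834 + √57/2639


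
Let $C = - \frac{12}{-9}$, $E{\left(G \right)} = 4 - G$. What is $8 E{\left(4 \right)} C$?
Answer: $0$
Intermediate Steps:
$C = \frac{4}{3}$ ($C = \left(-12\right) \left(- \frac{1}{9}\right) = \frac{4}{3} \approx 1.3333$)
$8 E{\left(4 \right)} C = 8 \left(4 - 4\right) \frac{4}{3} = 8 \cdot 0 \cdot \frac{4}{3} = 0 \cdot \frac{4}{3} = 0$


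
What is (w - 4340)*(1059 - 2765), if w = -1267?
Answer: 9565542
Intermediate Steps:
(w - 4340)*(1059 - 2765) = (-1267 - 4340)*(1059 - 2765) = -5607*(-1706) = 9565542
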